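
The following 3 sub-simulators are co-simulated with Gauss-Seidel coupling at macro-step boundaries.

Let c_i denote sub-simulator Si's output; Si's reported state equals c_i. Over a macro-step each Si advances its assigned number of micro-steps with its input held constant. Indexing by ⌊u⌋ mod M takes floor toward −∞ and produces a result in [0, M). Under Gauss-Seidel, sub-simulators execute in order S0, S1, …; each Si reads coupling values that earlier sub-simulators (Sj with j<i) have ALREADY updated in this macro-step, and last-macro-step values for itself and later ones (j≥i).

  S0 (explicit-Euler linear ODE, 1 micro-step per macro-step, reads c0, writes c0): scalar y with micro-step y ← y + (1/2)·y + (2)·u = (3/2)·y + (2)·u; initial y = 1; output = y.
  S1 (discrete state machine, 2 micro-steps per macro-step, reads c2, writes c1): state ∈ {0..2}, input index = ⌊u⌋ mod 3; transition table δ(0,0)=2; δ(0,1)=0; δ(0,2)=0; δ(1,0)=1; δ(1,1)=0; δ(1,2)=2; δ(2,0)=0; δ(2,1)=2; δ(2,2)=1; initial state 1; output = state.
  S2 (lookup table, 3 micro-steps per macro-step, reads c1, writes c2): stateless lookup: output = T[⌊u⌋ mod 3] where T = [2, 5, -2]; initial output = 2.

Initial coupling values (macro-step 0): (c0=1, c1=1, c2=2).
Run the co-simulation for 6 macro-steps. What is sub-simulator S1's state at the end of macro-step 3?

macro 1: S0 reads c0=1 → after 1×micro: 7/2; S1 reads c2=2 → after 2×micro: 1; S2 reads c1=1 → after 3×micro: 5 ⇒ (c0=7/2, c1=1, c2=5)
macro 2: S0 reads c0=7/2 → after 1×micro: 49/4; S1 reads c2=5 → after 2×micro: 1; S2 reads c1=1 → after 3×micro: 5 ⇒ (c0=49/4, c1=1, c2=5)
macro 3: S0 reads c0=49/4 → after 1×micro: 343/8; S1 reads c2=5 → after 2×micro: 1; S2 reads c1=1 → after 3×micro: 5 ⇒ (c0=343/8, c1=1, c2=5)
macro 4: S0 reads c0=343/8 → after 1×micro: 2401/16; S1 reads c2=5 → after 2×micro: 1; S2 reads c1=1 → after 3×micro: 5 ⇒ (c0=2401/16, c1=1, c2=5)
macro 5: S0 reads c0=2401/16 → after 1×micro: 16807/32; S1 reads c2=5 → after 2×micro: 1; S2 reads c1=1 → after 3×micro: 5 ⇒ (c0=16807/32, c1=1, c2=5)
macro 6: S0 reads c0=16807/32 → after 1×micro: 117649/64; S1 reads c2=5 → after 2×micro: 1; S2 reads c1=1 → after 3×micro: 5 ⇒ (c0=117649/64, c1=1, c2=5)

S1 state at macro-step 3 = 1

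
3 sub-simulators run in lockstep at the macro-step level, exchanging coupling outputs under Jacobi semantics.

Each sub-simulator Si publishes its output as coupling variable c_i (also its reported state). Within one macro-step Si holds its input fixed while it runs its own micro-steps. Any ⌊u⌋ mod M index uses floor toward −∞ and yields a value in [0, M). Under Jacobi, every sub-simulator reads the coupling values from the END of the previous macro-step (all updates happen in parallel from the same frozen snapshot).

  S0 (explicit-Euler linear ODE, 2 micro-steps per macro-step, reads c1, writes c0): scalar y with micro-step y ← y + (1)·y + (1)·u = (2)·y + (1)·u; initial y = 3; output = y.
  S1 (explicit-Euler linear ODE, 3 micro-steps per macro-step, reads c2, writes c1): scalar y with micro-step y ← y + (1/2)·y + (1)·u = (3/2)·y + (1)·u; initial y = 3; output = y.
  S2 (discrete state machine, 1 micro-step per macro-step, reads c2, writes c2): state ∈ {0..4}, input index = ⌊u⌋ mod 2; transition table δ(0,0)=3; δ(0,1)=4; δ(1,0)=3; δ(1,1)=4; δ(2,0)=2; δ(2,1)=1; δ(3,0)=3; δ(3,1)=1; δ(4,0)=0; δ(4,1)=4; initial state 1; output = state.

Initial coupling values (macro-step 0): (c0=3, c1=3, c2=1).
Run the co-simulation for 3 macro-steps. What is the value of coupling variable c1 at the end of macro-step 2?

c1 at macro-step 2 = 4429/64

macro 1: S0 reads c1=3 → after 2×micro: 21; S1 reads c2=1 → after 3×micro: 119/8; S2 reads c2=1 → after 1×micro: 4 ⇒ (c0=21, c1=119/8, c2=4)
macro 2: S0 reads c1=119/8 → after 2×micro: 1029/8; S1 reads c2=4 → after 3×micro: 4429/64; S2 reads c2=4 → after 1×micro: 0 ⇒ (c0=1029/8, c1=4429/64, c2=0)
macro 3: S0 reads c1=4429/64 → after 2×micro: 46215/64; S1 reads c2=0 → after 3×micro: 119583/512; S2 reads c2=0 → after 1×micro: 3 ⇒ (c0=46215/64, c1=119583/512, c2=3)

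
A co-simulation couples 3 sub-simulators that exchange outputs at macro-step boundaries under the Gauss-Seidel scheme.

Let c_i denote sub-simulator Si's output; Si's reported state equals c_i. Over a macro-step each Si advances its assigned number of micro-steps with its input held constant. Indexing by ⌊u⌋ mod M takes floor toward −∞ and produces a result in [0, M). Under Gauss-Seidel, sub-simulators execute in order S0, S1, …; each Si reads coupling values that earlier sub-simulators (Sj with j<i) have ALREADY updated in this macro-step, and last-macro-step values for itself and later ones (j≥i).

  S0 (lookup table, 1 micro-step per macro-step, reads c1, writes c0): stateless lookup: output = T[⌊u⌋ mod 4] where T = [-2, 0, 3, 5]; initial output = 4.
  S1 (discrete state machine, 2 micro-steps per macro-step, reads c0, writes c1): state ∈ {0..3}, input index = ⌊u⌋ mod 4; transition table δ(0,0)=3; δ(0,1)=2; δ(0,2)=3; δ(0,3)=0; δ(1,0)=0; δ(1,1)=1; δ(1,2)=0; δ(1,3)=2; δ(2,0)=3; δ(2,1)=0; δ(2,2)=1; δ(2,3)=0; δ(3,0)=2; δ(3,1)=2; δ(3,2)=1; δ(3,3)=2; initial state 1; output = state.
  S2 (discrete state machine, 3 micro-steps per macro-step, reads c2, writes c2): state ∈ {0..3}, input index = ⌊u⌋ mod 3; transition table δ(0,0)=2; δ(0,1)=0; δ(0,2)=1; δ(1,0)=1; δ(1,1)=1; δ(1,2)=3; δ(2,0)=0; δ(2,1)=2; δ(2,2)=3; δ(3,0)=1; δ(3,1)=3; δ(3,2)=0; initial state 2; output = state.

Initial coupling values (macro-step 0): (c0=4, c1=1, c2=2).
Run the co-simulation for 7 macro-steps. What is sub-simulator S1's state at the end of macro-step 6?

macro 1: S0 reads c1=1 → after 1×micro: 0; S1 reads c0=0 → after 2×micro: 3; S2 reads c2=2 → after 3×micro: 1 ⇒ (c0=0, c1=3, c2=1)
macro 2: S0 reads c1=3 → after 1×micro: 5; S1 reads c0=5 → after 2×micro: 0; S2 reads c2=1 → after 3×micro: 1 ⇒ (c0=5, c1=0, c2=1)
macro 3: S0 reads c1=0 → after 1×micro: -2; S1 reads c0=-2 → after 2×micro: 1; S2 reads c2=1 → after 3×micro: 1 ⇒ (c0=-2, c1=1, c2=1)
macro 4: S0 reads c1=1 → after 1×micro: 0; S1 reads c0=0 → after 2×micro: 3; S2 reads c2=1 → after 3×micro: 1 ⇒ (c0=0, c1=3, c2=1)
macro 5: S0 reads c1=3 → after 1×micro: 5; S1 reads c0=5 → after 2×micro: 0; S2 reads c2=1 → after 3×micro: 1 ⇒ (c0=5, c1=0, c2=1)
macro 6: S0 reads c1=0 → after 1×micro: -2; S1 reads c0=-2 → after 2×micro: 1; S2 reads c2=1 → after 3×micro: 1 ⇒ (c0=-2, c1=1, c2=1)
macro 7: S0 reads c1=1 → after 1×micro: 0; S1 reads c0=0 → after 2×micro: 3; S2 reads c2=1 → after 3×micro: 1 ⇒ (c0=0, c1=3, c2=1)

S1 state at macro-step 6 = 1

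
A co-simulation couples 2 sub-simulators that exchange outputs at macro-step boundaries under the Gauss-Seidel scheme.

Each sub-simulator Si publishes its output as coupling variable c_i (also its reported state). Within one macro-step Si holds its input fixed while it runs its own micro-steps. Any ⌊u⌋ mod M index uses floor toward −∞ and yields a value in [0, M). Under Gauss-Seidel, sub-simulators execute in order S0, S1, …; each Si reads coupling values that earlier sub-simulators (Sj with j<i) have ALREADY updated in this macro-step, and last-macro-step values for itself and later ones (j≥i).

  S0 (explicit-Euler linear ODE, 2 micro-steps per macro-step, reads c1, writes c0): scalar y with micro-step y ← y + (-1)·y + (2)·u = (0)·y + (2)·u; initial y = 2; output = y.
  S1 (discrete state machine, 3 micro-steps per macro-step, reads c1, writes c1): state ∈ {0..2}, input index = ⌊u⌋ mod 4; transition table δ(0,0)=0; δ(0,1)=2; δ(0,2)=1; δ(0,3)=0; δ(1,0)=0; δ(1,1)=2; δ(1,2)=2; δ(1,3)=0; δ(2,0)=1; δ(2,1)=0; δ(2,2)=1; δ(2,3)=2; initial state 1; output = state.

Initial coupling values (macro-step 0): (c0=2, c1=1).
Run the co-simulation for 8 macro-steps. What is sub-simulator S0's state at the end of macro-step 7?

macro 1: S0 reads c1=1 → after 2×micro: 2; S1 reads c1=1 → after 3×micro: 2 ⇒ (c0=2, c1=2)
macro 2: S0 reads c1=2 → after 2×micro: 4; S1 reads c1=2 → after 3×micro: 1 ⇒ (c0=4, c1=1)
macro 3: S0 reads c1=1 → after 2×micro: 2; S1 reads c1=1 → after 3×micro: 2 ⇒ (c0=2, c1=2)
macro 4: S0 reads c1=2 → after 2×micro: 4; S1 reads c1=2 → after 3×micro: 1 ⇒ (c0=4, c1=1)
macro 5: S0 reads c1=1 → after 2×micro: 2; S1 reads c1=1 → after 3×micro: 2 ⇒ (c0=2, c1=2)
macro 6: S0 reads c1=2 → after 2×micro: 4; S1 reads c1=2 → after 3×micro: 1 ⇒ (c0=4, c1=1)
macro 7: S0 reads c1=1 → after 2×micro: 2; S1 reads c1=1 → after 3×micro: 2 ⇒ (c0=2, c1=2)
macro 8: S0 reads c1=2 → after 2×micro: 4; S1 reads c1=2 → after 3×micro: 1 ⇒ (c0=4, c1=1)

S0 state at macro-step 7 = 2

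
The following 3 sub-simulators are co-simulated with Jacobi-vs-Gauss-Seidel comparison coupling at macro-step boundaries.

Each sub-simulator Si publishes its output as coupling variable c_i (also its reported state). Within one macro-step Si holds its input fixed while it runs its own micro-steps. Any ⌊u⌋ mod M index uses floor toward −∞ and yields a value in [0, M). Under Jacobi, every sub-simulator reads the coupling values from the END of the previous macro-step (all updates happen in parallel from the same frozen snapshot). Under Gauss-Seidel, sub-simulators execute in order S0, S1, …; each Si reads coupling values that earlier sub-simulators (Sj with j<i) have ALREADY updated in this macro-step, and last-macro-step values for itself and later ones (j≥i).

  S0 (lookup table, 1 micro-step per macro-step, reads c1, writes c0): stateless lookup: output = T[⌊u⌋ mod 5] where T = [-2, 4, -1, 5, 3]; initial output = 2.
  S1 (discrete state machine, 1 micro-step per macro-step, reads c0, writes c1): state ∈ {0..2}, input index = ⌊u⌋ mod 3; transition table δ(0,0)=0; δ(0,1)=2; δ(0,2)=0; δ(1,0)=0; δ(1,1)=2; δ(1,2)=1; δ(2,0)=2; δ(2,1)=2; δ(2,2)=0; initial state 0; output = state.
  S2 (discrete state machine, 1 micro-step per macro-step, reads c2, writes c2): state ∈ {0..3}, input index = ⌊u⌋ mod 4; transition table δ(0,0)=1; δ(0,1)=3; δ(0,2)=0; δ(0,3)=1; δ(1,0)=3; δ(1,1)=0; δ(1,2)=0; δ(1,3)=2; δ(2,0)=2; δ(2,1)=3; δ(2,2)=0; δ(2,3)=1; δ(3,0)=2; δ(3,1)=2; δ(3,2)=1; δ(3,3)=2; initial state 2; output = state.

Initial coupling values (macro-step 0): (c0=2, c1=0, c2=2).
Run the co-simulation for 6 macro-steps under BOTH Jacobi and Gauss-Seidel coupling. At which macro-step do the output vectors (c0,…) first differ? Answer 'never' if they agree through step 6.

first divergence at macro-step: 1

[Jacobi] macro 1: S0 reads c1=0 → after 1×micro: -2; S1 reads c0=2 → after 1×micro: 0; S2 reads c2=2 → after 1×micro: 0 ⇒ (c0=-2, c1=0, c2=0)
[Jacobi] macro 2: S0 reads c1=0 → after 1×micro: -2; S1 reads c0=-2 → after 1×micro: 2; S2 reads c2=0 → after 1×micro: 1 ⇒ (c0=-2, c1=2, c2=1)
[Jacobi] macro 3: S0 reads c1=2 → after 1×micro: -1; S1 reads c0=-2 → after 1×micro: 2; S2 reads c2=1 → after 1×micro: 0 ⇒ (c0=-1, c1=2, c2=0)
[Jacobi] macro 4: S0 reads c1=2 → after 1×micro: -1; S1 reads c0=-1 → after 1×micro: 0; S2 reads c2=0 → after 1×micro: 1 ⇒ (c0=-1, c1=0, c2=1)
[Jacobi] macro 5: S0 reads c1=0 → after 1×micro: -2; S1 reads c0=-1 → after 1×micro: 0; S2 reads c2=1 → after 1×micro: 0 ⇒ (c0=-2, c1=0, c2=0)
[Jacobi] macro 6: S0 reads c1=0 → after 1×micro: -2; S1 reads c0=-2 → after 1×micro: 2; S2 reads c2=0 → after 1×micro: 1 ⇒ (c0=-2, c1=2, c2=1)
[Gauss-Seidel] macro 1: S0 reads c1=0 → after 1×micro: -2; S1 reads c0=-2 → after 1×micro: 2; S2 reads c2=2 → after 1×micro: 0 ⇒ (c0=-2, c1=2, c2=0)
[Gauss-Seidel] macro 2: S0 reads c1=2 → after 1×micro: -1; S1 reads c0=-1 → after 1×micro: 0; S2 reads c2=0 → after 1×micro: 1 ⇒ (c0=-1, c1=0, c2=1)
[Gauss-Seidel] macro 3: S0 reads c1=0 → after 1×micro: -2; S1 reads c0=-2 → after 1×micro: 2; S2 reads c2=1 → after 1×micro: 0 ⇒ (c0=-2, c1=2, c2=0)
[Gauss-Seidel] macro 4: S0 reads c1=2 → after 1×micro: -1; S1 reads c0=-1 → after 1×micro: 0; S2 reads c2=0 → after 1×micro: 1 ⇒ (c0=-1, c1=0, c2=1)
[Gauss-Seidel] macro 5: S0 reads c1=0 → after 1×micro: -2; S1 reads c0=-2 → after 1×micro: 2; S2 reads c2=1 → after 1×micro: 0 ⇒ (c0=-2, c1=2, c2=0)
[Gauss-Seidel] macro 6: S0 reads c1=2 → after 1×micro: -1; S1 reads c0=-1 → after 1×micro: 0; S2 reads c2=0 → after 1×micro: 1 ⇒ (c0=-1, c1=0, c2=1)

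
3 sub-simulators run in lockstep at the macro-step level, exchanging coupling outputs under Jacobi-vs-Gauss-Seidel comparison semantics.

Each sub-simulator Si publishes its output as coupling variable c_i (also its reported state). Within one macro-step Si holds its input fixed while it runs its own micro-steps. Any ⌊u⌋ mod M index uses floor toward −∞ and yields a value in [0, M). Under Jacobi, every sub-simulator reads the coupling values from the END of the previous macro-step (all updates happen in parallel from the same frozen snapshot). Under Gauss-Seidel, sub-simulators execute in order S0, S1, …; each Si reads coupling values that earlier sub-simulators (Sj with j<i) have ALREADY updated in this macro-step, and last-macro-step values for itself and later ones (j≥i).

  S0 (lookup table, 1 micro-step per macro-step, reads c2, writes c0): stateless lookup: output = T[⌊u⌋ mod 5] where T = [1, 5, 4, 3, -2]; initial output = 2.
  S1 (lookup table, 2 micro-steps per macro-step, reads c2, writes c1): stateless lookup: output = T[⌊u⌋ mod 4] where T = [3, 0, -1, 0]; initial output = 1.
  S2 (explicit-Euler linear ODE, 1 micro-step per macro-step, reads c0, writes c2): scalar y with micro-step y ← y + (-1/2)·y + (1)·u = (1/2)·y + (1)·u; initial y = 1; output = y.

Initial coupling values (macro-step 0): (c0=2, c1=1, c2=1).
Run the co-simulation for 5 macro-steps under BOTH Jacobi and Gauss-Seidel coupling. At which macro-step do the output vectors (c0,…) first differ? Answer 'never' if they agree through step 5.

first divergence at macro-step: 1

[Jacobi] macro 1: S0 reads c2=1 → after 1×micro: 5; S1 reads c2=1 → after 2×micro: 0; S2 reads c0=2 → after 1×micro: 5/2 ⇒ (c0=5, c1=0, c2=5/2)
[Jacobi] macro 2: S0 reads c2=5/2 → after 1×micro: 4; S1 reads c2=5/2 → after 2×micro: -1; S2 reads c0=5 → after 1×micro: 25/4 ⇒ (c0=4, c1=-1, c2=25/4)
[Jacobi] macro 3: S0 reads c2=25/4 → after 1×micro: 5; S1 reads c2=25/4 → after 2×micro: -1; S2 reads c0=4 → after 1×micro: 57/8 ⇒ (c0=5, c1=-1, c2=57/8)
[Jacobi] macro 4: S0 reads c2=57/8 → after 1×micro: 4; S1 reads c2=57/8 → after 2×micro: 0; S2 reads c0=5 → after 1×micro: 137/16 ⇒ (c0=4, c1=0, c2=137/16)
[Jacobi] macro 5: S0 reads c2=137/16 → after 1×micro: 3; S1 reads c2=137/16 → after 2×micro: 3; S2 reads c0=4 → after 1×micro: 265/32 ⇒ (c0=3, c1=3, c2=265/32)
[Gauss-Seidel] macro 1: S0 reads c2=1 → after 1×micro: 5; S1 reads c2=1 → after 2×micro: 0; S2 reads c0=5 → after 1×micro: 11/2 ⇒ (c0=5, c1=0, c2=11/2)
[Gauss-Seidel] macro 2: S0 reads c2=11/2 → after 1×micro: 1; S1 reads c2=11/2 → after 2×micro: 0; S2 reads c0=1 → after 1×micro: 15/4 ⇒ (c0=1, c1=0, c2=15/4)
[Gauss-Seidel] macro 3: S0 reads c2=15/4 → after 1×micro: 3; S1 reads c2=15/4 → after 2×micro: 0; S2 reads c0=3 → after 1×micro: 39/8 ⇒ (c0=3, c1=0, c2=39/8)
[Gauss-Seidel] macro 4: S0 reads c2=39/8 → after 1×micro: -2; S1 reads c2=39/8 → after 2×micro: 3; S2 reads c0=-2 → after 1×micro: 7/16 ⇒ (c0=-2, c1=3, c2=7/16)
[Gauss-Seidel] macro 5: S0 reads c2=7/16 → after 1×micro: 1; S1 reads c2=7/16 → after 2×micro: 3; S2 reads c0=1 → after 1×micro: 39/32 ⇒ (c0=1, c1=3, c2=39/32)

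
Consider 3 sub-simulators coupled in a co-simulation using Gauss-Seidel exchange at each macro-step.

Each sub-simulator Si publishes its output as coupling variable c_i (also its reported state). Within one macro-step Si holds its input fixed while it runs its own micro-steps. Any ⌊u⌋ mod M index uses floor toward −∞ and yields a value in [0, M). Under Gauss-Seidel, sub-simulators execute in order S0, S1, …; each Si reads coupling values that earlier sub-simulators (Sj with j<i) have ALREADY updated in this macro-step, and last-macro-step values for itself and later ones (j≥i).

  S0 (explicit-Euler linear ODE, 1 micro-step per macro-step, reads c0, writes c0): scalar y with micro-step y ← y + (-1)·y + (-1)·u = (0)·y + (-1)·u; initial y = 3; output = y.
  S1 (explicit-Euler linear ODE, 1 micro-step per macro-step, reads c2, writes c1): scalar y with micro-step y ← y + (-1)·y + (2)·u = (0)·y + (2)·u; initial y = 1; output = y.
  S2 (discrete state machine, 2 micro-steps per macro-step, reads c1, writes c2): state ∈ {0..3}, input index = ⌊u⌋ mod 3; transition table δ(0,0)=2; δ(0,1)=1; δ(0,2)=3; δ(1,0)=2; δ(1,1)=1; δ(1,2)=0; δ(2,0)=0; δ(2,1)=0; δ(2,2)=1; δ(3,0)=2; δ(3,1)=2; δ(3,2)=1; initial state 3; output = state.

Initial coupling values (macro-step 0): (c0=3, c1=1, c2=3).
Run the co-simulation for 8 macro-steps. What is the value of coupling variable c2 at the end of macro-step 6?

c2 at macro-step 6 = 0

macro 1: S0 reads c0=3 → after 1×micro: -3; S1 reads c2=3 → after 1×micro: 6; S2 reads c1=6 → after 2×micro: 0 ⇒ (c0=-3, c1=6, c2=0)
macro 2: S0 reads c0=-3 → after 1×micro: 3; S1 reads c2=0 → after 1×micro: 0; S2 reads c1=0 → after 2×micro: 0 ⇒ (c0=3, c1=0, c2=0)
macro 3: S0 reads c0=3 → after 1×micro: -3; S1 reads c2=0 → after 1×micro: 0; S2 reads c1=0 → after 2×micro: 0 ⇒ (c0=-3, c1=0, c2=0)
macro 4: S0 reads c0=-3 → after 1×micro: 3; S1 reads c2=0 → after 1×micro: 0; S2 reads c1=0 → after 2×micro: 0 ⇒ (c0=3, c1=0, c2=0)
macro 5: S0 reads c0=3 → after 1×micro: -3; S1 reads c2=0 → after 1×micro: 0; S2 reads c1=0 → after 2×micro: 0 ⇒ (c0=-3, c1=0, c2=0)
macro 6: S0 reads c0=-3 → after 1×micro: 3; S1 reads c2=0 → after 1×micro: 0; S2 reads c1=0 → after 2×micro: 0 ⇒ (c0=3, c1=0, c2=0)
macro 7: S0 reads c0=3 → after 1×micro: -3; S1 reads c2=0 → after 1×micro: 0; S2 reads c1=0 → after 2×micro: 0 ⇒ (c0=-3, c1=0, c2=0)
macro 8: S0 reads c0=-3 → after 1×micro: 3; S1 reads c2=0 → after 1×micro: 0; S2 reads c1=0 → after 2×micro: 0 ⇒ (c0=3, c1=0, c2=0)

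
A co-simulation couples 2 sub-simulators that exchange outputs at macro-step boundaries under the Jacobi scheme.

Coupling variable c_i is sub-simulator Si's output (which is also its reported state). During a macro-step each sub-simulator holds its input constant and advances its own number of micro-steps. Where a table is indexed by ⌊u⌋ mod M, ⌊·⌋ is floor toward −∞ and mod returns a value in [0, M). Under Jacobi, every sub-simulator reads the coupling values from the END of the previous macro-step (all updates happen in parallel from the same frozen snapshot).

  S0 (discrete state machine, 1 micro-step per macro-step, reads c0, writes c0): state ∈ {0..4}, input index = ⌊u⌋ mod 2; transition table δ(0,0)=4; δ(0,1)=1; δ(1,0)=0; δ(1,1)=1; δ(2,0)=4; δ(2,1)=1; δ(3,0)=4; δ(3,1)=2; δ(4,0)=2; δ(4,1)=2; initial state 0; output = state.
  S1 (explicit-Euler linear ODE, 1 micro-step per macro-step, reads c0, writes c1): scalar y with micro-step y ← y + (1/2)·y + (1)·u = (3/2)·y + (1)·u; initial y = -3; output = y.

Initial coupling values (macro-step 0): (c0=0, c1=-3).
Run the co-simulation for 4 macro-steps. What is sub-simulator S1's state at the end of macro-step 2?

S1 state at macro-step 2 = -11/4

macro 1: S0 reads c0=0 → after 1×micro: 4; S1 reads c0=0 → after 1×micro: -9/2 ⇒ (c0=4, c1=-9/2)
macro 2: S0 reads c0=4 → after 1×micro: 2; S1 reads c0=4 → after 1×micro: -11/4 ⇒ (c0=2, c1=-11/4)
macro 3: S0 reads c0=2 → after 1×micro: 4; S1 reads c0=2 → after 1×micro: -17/8 ⇒ (c0=4, c1=-17/8)
macro 4: S0 reads c0=4 → after 1×micro: 2; S1 reads c0=4 → after 1×micro: 13/16 ⇒ (c0=2, c1=13/16)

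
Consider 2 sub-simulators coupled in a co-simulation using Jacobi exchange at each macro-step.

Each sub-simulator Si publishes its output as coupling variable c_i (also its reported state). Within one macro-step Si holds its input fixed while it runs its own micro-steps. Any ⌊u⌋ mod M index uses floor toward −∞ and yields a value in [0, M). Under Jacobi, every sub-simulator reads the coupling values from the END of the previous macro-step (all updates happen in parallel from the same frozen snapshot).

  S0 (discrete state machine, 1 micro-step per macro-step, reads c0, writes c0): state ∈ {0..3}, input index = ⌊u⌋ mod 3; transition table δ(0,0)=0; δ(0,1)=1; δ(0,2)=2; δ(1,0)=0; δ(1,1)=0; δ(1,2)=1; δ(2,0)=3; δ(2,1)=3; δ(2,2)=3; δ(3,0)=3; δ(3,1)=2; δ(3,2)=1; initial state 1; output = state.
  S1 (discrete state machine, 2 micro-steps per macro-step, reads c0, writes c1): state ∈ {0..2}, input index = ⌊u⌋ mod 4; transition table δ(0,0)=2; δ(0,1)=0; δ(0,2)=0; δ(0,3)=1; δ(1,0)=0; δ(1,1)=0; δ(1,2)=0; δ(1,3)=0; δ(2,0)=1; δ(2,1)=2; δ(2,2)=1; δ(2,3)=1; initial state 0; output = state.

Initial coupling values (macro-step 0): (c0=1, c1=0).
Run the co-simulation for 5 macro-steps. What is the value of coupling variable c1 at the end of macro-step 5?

c1 at macro-step 5 = 1

macro 1: S0 reads c0=1 → after 1×micro: 0; S1 reads c0=1 → after 2×micro: 0 ⇒ (c0=0, c1=0)
macro 2: S0 reads c0=0 → after 1×micro: 0; S1 reads c0=0 → after 2×micro: 1 ⇒ (c0=0, c1=1)
macro 3: S0 reads c0=0 → after 1×micro: 0; S1 reads c0=0 → after 2×micro: 2 ⇒ (c0=0, c1=2)
macro 4: S0 reads c0=0 → after 1×micro: 0; S1 reads c0=0 → after 2×micro: 0 ⇒ (c0=0, c1=0)
macro 5: S0 reads c0=0 → after 1×micro: 0; S1 reads c0=0 → after 2×micro: 1 ⇒ (c0=0, c1=1)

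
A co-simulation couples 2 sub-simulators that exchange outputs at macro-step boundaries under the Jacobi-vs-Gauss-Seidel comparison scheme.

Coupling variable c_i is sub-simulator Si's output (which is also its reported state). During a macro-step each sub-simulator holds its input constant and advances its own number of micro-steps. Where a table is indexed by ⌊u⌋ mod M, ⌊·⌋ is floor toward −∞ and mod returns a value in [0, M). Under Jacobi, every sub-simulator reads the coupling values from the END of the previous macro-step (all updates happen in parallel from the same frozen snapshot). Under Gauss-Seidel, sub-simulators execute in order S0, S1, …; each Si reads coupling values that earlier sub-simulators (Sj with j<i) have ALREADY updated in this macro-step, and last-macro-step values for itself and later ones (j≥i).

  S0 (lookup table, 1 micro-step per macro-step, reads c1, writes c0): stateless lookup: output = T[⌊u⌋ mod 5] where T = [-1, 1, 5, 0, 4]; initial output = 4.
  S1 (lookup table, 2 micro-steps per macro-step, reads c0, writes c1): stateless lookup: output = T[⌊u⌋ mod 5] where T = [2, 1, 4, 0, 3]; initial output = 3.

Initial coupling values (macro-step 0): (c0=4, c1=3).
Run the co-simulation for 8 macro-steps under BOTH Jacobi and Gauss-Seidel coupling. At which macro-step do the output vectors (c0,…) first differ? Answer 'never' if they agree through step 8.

first divergence at macro-step: 1

[Jacobi] macro 1: S0 reads c1=3 → after 1×micro: 0; S1 reads c0=4 → after 2×micro: 3 ⇒ (c0=0, c1=3)
[Jacobi] macro 2: S0 reads c1=3 → after 1×micro: 0; S1 reads c0=0 → after 2×micro: 2 ⇒ (c0=0, c1=2)
[Jacobi] macro 3: S0 reads c1=2 → after 1×micro: 5; S1 reads c0=0 → after 2×micro: 2 ⇒ (c0=5, c1=2)
[Jacobi] macro 4: S0 reads c1=2 → after 1×micro: 5; S1 reads c0=5 → after 2×micro: 2 ⇒ (c0=5, c1=2)
[Jacobi] macro 5: S0 reads c1=2 → after 1×micro: 5; S1 reads c0=5 → after 2×micro: 2 ⇒ (c0=5, c1=2)
[Jacobi] macro 6: S0 reads c1=2 → after 1×micro: 5; S1 reads c0=5 → after 2×micro: 2 ⇒ (c0=5, c1=2)
[Jacobi] macro 7: S0 reads c1=2 → after 1×micro: 5; S1 reads c0=5 → after 2×micro: 2 ⇒ (c0=5, c1=2)
[Jacobi] macro 8: S0 reads c1=2 → after 1×micro: 5; S1 reads c0=5 → after 2×micro: 2 ⇒ (c0=5, c1=2)
[Gauss-Seidel] macro 1: S0 reads c1=3 → after 1×micro: 0; S1 reads c0=0 → after 2×micro: 2 ⇒ (c0=0, c1=2)
[Gauss-Seidel] macro 2: S0 reads c1=2 → after 1×micro: 5; S1 reads c0=5 → after 2×micro: 2 ⇒ (c0=5, c1=2)
[Gauss-Seidel] macro 3: S0 reads c1=2 → after 1×micro: 5; S1 reads c0=5 → after 2×micro: 2 ⇒ (c0=5, c1=2)
[Gauss-Seidel] macro 4: S0 reads c1=2 → after 1×micro: 5; S1 reads c0=5 → after 2×micro: 2 ⇒ (c0=5, c1=2)
[Gauss-Seidel] macro 5: S0 reads c1=2 → after 1×micro: 5; S1 reads c0=5 → after 2×micro: 2 ⇒ (c0=5, c1=2)
[Gauss-Seidel] macro 6: S0 reads c1=2 → after 1×micro: 5; S1 reads c0=5 → after 2×micro: 2 ⇒ (c0=5, c1=2)
[Gauss-Seidel] macro 7: S0 reads c1=2 → after 1×micro: 5; S1 reads c0=5 → after 2×micro: 2 ⇒ (c0=5, c1=2)
[Gauss-Seidel] macro 8: S0 reads c1=2 → after 1×micro: 5; S1 reads c0=5 → after 2×micro: 2 ⇒ (c0=5, c1=2)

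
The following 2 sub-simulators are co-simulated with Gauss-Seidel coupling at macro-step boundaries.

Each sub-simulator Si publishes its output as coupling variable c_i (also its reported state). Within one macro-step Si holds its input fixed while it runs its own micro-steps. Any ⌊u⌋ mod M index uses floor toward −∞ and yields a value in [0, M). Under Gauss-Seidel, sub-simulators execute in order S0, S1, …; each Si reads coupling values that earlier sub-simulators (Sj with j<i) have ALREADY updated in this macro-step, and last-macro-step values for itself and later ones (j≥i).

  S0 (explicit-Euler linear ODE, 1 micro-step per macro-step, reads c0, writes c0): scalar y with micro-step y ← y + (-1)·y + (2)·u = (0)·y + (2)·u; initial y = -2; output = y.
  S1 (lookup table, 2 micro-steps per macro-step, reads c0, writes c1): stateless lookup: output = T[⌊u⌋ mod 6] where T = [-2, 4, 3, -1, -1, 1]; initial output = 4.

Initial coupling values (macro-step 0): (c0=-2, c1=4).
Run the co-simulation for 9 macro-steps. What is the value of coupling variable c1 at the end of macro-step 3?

macro 1: S0 reads c0=-2 → after 1×micro: -4; S1 reads c0=-4 → after 2×micro: 3 ⇒ (c0=-4, c1=3)
macro 2: S0 reads c0=-4 → after 1×micro: -8; S1 reads c0=-8 → after 2×micro: -1 ⇒ (c0=-8, c1=-1)
macro 3: S0 reads c0=-8 → after 1×micro: -16; S1 reads c0=-16 → after 2×micro: 3 ⇒ (c0=-16, c1=3)
macro 4: S0 reads c0=-16 → after 1×micro: -32; S1 reads c0=-32 → after 2×micro: -1 ⇒ (c0=-32, c1=-1)
macro 5: S0 reads c0=-32 → after 1×micro: -64; S1 reads c0=-64 → after 2×micro: 3 ⇒ (c0=-64, c1=3)
macro 6: S0 reads c0=-64 → after 1×micro: -128; S1 reads c0=-128 → after 2×micro: -1 ⇒ (c0=-128, c1=-1)
macro 7: S0 reads c0=-128 → after 1×micro: -256; S1 reads c0=-256 → after 2×micro: 3 ⇒ (c0=-256, c1=3)
macro 8: S0 reads c0=-256 → after 1×micro: -512; S1 reads c0=-512 → after 2×micro: -1 ⇒ (c0=-512, c1=-1)
macro 9: S0 reads c0=-512 → after 1×micro: -1024; S1 reads c0=-1024 → after 2×micro: 3 ⇒ (c0=-1024, c1=3)

c1 at macro-step 3 = 3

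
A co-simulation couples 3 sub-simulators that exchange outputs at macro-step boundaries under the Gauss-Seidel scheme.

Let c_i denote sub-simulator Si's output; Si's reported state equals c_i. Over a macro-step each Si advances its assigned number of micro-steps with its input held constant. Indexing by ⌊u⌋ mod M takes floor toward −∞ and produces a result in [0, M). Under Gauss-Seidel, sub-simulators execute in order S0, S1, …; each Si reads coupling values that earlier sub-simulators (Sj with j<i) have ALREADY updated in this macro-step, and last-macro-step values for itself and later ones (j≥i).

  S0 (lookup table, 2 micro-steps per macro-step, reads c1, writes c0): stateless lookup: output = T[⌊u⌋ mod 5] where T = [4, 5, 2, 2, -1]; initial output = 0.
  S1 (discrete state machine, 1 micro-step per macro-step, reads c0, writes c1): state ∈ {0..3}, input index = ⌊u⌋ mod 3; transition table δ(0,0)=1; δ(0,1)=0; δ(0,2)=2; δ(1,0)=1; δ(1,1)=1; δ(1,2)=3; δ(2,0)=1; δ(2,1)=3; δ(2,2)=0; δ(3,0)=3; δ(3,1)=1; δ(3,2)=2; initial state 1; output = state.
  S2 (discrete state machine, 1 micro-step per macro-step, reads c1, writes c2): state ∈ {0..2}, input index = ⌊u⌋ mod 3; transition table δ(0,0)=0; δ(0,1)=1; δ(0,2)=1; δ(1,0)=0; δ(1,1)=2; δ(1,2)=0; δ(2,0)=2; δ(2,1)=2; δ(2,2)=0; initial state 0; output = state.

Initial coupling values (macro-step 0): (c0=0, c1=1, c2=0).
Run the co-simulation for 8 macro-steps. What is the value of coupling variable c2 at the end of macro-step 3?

macro 1: S0 reads c1=1 → after 2×micro: 5; S1 reads c0=5 → after 1×micro: 3; S2 reads c1=3 → after 1×micro: 0 ⇒ (c0=5, c1=3, c2=0)
macro 2: S0 reads c1=3 → after 2×micro: 2; S1 reads c0=2 → after 1×micro: 2; S2 reads c1=2 → after 1×micro: 1 ⇒ (c0=2, c1=2, c2=1)
macro 3: S0 reads c1=2 → after 2×micro: 2; S1 reads c0=2 → after 1×micro: 0; S2 reads c1=0 → after 1×micro: 0 ⇒ (c0=2, c1=0, c2=0)
macro 4: S0 reads c1=0 → after 2×micro: 4; S1 reads c0=4 → after 1×micro: 0; S2 reads c1=0 → after 1×micro: 0 ⇒ (c0=4, c1=0, c2=0)
macro 5: S0 reads c1=0 → after 2×micro: 4; S1 reads c0=4 → after 1×micro: 0; S2 reads c1=0 → after 1×micro: 0 ⇒ (c0=4, c1=0, c2=0)
macro 6: S0 reads c1=0 → after 2×micro: 4; S1 reads c0=4 → after 1×micro: 0; S2 reads c1=0 → after 1×micro: 0 ⇒ (c0=4, c1=0, c2=0)
macro 7: S0 reads c1=0 → after 2×micro: 4; S1 reads c0=4 → after 1×micro: 0; S2 reads c1=0 → after 1×micro: 0 ⇒ (c0=4, c1=0, c2=0)
macro 8: S0 reads c1=0 → after 2×micro: 4; S1 reads c0=4 → after 1×micro: 0; S2 reads c1=0 → after 1×micro: 0 ⇒ (c0=4, c1=0, c2=0)

c2 at macro-step 3 = 0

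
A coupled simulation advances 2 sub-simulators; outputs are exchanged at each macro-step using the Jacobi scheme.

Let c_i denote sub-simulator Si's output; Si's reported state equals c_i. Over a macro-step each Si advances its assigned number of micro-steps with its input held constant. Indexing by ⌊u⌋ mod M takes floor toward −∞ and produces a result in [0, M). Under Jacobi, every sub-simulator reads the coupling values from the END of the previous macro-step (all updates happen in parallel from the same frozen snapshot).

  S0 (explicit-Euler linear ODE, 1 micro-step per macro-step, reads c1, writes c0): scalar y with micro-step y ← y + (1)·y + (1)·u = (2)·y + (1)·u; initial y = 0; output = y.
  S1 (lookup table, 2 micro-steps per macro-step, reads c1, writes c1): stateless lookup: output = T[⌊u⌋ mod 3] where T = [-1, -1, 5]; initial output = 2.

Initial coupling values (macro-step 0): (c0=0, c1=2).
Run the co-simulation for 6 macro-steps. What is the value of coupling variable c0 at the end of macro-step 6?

macro 1: S0 reads c1=2 → after 1×micro: 2; S1 reads c1=2 → after 2×micro: 5 ⇒ (c0=2, c1=5)
macro 2: S0 reads c1=5 → after 1×micro: 9; S1 reads c1=5 → after 2×micro: 5 ⇒ (c0=9, c1=5)
macro 3: S0 reads c1=5 → after 1×micro: 23; S1 reads c1=5 → after 2×micro: 5 ⇒ (c0=23, c1=5)
macro 4: S0 reads c1=5 → after 1×micro: 51; S1 reads c1=5 → after 2×micro: 5 ⇒ (c0=51, c1=5)
macro 5: S0 reads c1=5 → after 1×micro: 107; S1 reads c1=5 → after 2×micro: 5 ⇒ (c0=107, c1=5)
macro 6: S0 reads c1=5 → after 1×micro: 219; S1 reads c1=5 → after 2×micro: 5 ⇒ (c0=219, c1=5)

c0 at macro-step 6 = 219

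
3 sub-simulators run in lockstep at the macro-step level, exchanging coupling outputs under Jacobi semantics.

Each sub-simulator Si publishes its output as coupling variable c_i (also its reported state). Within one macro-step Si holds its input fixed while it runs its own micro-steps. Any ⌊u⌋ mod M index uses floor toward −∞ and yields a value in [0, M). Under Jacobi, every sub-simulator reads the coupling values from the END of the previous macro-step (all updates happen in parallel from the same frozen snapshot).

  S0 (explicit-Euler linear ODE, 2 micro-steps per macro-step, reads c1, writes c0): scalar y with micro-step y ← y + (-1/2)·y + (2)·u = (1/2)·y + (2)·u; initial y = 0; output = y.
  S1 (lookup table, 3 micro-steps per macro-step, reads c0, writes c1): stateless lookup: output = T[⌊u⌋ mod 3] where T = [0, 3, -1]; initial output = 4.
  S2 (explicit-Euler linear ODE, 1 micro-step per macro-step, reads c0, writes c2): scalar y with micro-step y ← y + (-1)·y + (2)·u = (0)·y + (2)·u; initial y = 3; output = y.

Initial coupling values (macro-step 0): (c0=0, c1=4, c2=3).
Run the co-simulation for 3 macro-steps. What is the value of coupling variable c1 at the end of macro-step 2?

macro 1: S0 reads c1=4 → after 2×micro: 12; S1 reads c0=0 → after 3×micro: 0; S2 reads c0=0 → after 1×micro: 0 ⇒ (c0=12, c1=0, c2=0)
macro 2: S0 reads c1=0 → after 2×micro: 3; S1 reads c0=12 → after 3×micro: 0; S2 reads c0=12 → after 1×micro: 24 ⇒ (c0=3, c1=0, c2=24)
macro 3: S0 reads c1=0 → after 2×micro: 3/4; S1 reads c0=3 → after 3×micro: 0; S2 reads c0=3 → after 1×micro: 6 ⇒ (c0=3/4, c1=0, c2=6)

c1 at macro-step 2 = 0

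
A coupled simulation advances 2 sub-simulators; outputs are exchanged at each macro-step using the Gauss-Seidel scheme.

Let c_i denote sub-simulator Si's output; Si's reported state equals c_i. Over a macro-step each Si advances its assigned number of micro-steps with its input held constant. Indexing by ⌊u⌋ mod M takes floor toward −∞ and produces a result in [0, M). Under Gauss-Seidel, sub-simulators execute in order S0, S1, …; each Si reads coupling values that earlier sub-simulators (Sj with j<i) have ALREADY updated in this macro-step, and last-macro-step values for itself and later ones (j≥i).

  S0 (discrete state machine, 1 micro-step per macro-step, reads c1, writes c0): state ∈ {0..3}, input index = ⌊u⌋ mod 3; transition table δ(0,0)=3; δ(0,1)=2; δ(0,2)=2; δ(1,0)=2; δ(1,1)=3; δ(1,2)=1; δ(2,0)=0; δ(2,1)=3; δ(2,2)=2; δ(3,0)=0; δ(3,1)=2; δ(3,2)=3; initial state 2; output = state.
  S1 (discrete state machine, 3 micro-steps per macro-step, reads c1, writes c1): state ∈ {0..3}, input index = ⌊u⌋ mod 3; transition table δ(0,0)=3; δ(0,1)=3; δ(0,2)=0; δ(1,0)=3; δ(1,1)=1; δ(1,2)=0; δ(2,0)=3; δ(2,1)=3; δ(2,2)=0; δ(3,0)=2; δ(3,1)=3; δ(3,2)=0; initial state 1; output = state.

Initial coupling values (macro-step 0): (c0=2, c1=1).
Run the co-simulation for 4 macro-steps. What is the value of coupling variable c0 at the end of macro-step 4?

macro 1: S0 reads c1=1 → after 1×micro: 3; S1 reads c1=1 → after 3×micro: 1 ⇒ (c0=3, c1=1)
macro 2: S0 reads c1=1 → after 1×micro: 2; S1 reads c1=1 → after 3×micro: 1 ⇒ (c0=2, c1=1)
macro 3: S0 reads c1=1 → after 1×micro: 3; S1 reads c1=1 → after 3×micro: 1 ⇒ (c0=3, c1=1)
macro 4: S0 reads c1=1 → after 1×micro: 2; S1 reads c1=1 → after 3×micro: 1 ⇒ (c0=2, c1=1)

c0 at macro-step 4 = 2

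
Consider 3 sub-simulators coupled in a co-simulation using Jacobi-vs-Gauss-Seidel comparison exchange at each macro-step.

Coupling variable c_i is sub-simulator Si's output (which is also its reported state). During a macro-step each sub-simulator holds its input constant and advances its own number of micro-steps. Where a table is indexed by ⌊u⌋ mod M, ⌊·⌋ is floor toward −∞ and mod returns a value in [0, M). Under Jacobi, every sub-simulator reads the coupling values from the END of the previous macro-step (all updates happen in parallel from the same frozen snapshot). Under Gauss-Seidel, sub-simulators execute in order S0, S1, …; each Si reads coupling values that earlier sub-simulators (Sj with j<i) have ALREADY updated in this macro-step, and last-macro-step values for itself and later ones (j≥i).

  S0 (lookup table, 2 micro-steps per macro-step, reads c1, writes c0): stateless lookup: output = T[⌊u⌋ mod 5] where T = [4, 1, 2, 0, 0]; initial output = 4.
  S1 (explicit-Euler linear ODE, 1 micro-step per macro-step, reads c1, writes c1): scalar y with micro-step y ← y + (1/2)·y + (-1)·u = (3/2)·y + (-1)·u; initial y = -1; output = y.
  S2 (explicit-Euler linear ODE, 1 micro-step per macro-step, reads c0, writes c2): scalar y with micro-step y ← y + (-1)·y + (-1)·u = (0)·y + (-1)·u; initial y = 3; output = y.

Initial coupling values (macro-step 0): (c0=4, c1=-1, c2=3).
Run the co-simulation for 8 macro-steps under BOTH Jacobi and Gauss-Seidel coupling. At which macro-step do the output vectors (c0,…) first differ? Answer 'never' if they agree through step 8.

first divergence at macro-step: 1

[Jacobi] macro 1: S0 reads c1=-1 → after 2×micro: 0; S1 reads c1=-1 → after 1×micro: -1/2; S2 reads c0=4 → after 1×micro: -4 ⇒ (c0=0, c1=-1/2, c2=-4)
[Jacobi] macro 2: S0 reads c1=-1/2 → after 2×micro: 0; S1 reads c1=-1/2 → after 1×micro: -1/4; S2 reads c0=0 → after 1×micro: 0 ⇒ (c0=0, c1=-1/4, c2=0)
[Jacobi] macro 3: S0 reads c1=-1/4 → after 2×micro: 0; S1 reads c1=-1/4 → after 1×micro: -1/8; S2 reads c0=0 → after 1×micro: 0 ⇒ (c0=0, c1=-1/8, c2=0)
[Jacobi] macro 4: S0 reads c1=-1/8 → after 2×micro: 0; S1 reads c1=-1/8 → after 1×micro: -1/16; S2 reads c0=0 → after 1×micro: 0 ⇒ (c0=0, c1=-1/16, c2=0)
[Jacobi] macro 5: S0 reads c1=-1/16 → after 2×micro: 0; S1 reads c1=-1/16 → after 1×micro: -1/32; S2 reads c0=0 → after 1×micro: 0 ⇒ (c0=0, c1=-1/32, c2=0)
[Jacobi] macro 6: S0 reads c1=-1/32 → after 2×micro: 0; S1 reads c1=-1/32 → after 1×micro: -1/64; S2 reads c0=0 → after 1×micro: 0 ⇒ (c0=0, c1=-1/64, c2=0)
[Jacobi] macro 7: S0 reads c1=-1/64 → after 2×micro: 0; S1 reads c1=-1/64 → after 1×micro: -1/128; S2 reads c0=0 → after 1×micro: 0 ⇒ (c0=0, c1=-1/128, c2=0)
[Jacobi] macro 8: S0 reads c1=-1/128 → after 2×micro: 0; S1 reads c1=-1/128 → after 1×micro: -1/256; S2 reads c0=0 → after 1×micro: 0 ⇒ (c0=0, c1=-1/256, c2=0)
[Gauss-Seidel] macro 1: S0 reads c1=-1 → after 2×micro: 0; S1 reads c1=-1 → after 1×micro: -1/2; S2 reads c0=0 → after 1×micro: 0 ⇒ (c0=0, c1=-1/2, c2=0)
[Gauss-Seidel] macro 2: S0 reads c1=-1/2 → after 2×micro: 0; S1 reads c1=-1/2 → after 1×micro: -1/4; S2 reads c0=0 → after 1×micro: 0 ⇒ (c0=0, c1=-1/4, c2=0)
[Gauss-Seidel] macro 3: S0 reads c1=-1/4 → after 2×micro: 0; S1 reads c1=-1/4 → after 1×micro: -1/8; S2 reads c0=0 → after 1×micro: 0 ⇒ (c0=0, c1=-1/8, c2=0)
[Gauss-Seidel] macro 4: S0 reads c1=-1/8 → after 2×micro: 0; S1 reads c1=-1/8 → after 1×micro: -1/16; S2 reads c0=0 → after 1×micro: 0 ⇒ (c0=0, c1=-1/16, c2=0)
[Gauss-Seidel] macro 5: S0 reads c1=-1/16 → after 2×micro: 0; S1 reads c1=-1/16 → after 1×micro: -1/32; S2 reads c0=0 → after 1×micro: 0 ⇒ (c0=0, c1=-1/32, c2=0)
[Gauss-Seidel] macro 6: S0 reads c1=-1/32 → after 2×micro: 0; S1 reads c1=-1/32 → after 1×micro: -1/64; S2 reads c0=0 → after 1×micro: 0 ⇒ (c0=0, c1=-1/64, c2=0)
[Gauss-Seidel] macro 7: S0 reads c1=-1/64 → after 2×micro: 0; S1 reads c1=-1/64 → after 1×micro: -1/128; S2 reads c0=0 → after 1×micro: 0 ⇒ (c0=0, c1=-1/128, c2=0)
[Gauss-Seidel] macro 8: S0 reads c1=-1/128 → after 2×micro: 0; S1 reads c1=-1/128 → after 1×micro: -1/256; S2 reads c0=0 → after 1×micro: 0 ⇒ (c0=0, c1=-1/256, c2=0)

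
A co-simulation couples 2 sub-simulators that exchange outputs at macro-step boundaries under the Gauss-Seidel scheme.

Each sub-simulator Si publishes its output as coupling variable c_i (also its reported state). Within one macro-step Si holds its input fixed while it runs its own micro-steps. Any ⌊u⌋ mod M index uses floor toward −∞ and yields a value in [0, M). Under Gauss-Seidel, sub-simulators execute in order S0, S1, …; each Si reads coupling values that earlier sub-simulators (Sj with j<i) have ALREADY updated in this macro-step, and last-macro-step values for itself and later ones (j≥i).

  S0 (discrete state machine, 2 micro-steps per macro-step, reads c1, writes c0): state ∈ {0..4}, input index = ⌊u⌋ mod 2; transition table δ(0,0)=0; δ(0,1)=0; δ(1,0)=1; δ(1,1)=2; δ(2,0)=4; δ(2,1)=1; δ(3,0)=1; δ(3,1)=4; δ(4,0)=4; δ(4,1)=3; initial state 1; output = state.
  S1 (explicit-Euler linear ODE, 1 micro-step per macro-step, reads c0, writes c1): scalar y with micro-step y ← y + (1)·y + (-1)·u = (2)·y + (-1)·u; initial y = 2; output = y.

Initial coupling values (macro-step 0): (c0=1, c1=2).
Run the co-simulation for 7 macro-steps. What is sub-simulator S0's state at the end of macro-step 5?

S0 state at macro-step 5 = 1

macro 1: S0 reads c1=2 → after 2×micro: 1; S1 reads c0=1 → after 1×micro: 3 ⇒ (c0=1, c1=3)
macro 2: S0 reads c1=3 → after 2×micro: 1; S1 reads c0=1 → after 1×micro: 5 ⇒ (c0=1, c1=5)
macro 3: S0 reads c1=5 → after 2×micro: 1; S1 reads c0=1 → after 1×micro: 9 ⇒ (c0=1, c1=9)
macro 4: S0 reads c1=9 → after 2×micro: 1; S1 reads c0=1 → after 1×micro: 17 ⇒ (c0=1, c1=17)
macro 5: S0 reads c1=17 → after 2×micro: 1; S1 reads c0=1 → after 1×micro: 33 ⇒ (c0=1, c1=33)
macro 6: S0 reads c1=33 → after 2×micro: 1; S1 reads c0=1 → after 1×micro: 65 ⇒ (c0=1, c1=65)
macro 7: S0 reads c1=65 → after 2×micro: 1; S1 reads c0=1 → after 1×micro: 129 ⇒ (c0=1, c1=129)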